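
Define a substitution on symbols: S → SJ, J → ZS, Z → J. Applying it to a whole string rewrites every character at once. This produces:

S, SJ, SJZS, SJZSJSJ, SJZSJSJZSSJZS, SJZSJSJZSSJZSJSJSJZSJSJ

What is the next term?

φ(SJZSJSJZSSJZSJSJSJZSJSJ) expands symbol-by-symbol to SJ ZS J SJ ZS SJ ZS J SJ SJ ZS J SJ ZS SJ ZS SJ ZS J SJ ZS SJ ZS; joining the 23 pieces gives the next term.

SJZSJSJZSSJZSJSJSJZSJSJZSSJZSSJZSJSJZSSJZS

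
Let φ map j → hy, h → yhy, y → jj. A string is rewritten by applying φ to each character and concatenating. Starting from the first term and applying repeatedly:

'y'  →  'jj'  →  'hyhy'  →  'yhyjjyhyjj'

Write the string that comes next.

Apply φ to yhyjjyhyjj symbol by symbol: y→jj, h→yhy, y→jj, j→hy, j→hy, y→jj, h→yhy, y→jj, j→hy, j→hy; joined: jj yhy jj hy hy jj yhy jj hy hy.

jjyhyjjhyhyjjyhyjjhyhy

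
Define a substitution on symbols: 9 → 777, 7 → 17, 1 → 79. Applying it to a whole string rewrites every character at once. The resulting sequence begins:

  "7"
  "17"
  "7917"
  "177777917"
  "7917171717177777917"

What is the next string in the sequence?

φ(7917171717177777917) expands symbol-by-symbol to 17 777 79 17 79 17 79 17 79 17 79 17 17 17 17 17 777 79 17; joining the 19 pieces gives the next term.

1777779177917791779177917171717177777917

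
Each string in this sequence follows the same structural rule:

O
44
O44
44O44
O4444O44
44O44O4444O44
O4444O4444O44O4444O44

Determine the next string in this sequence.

This is a Fibonacci-style word recurrence s(k) = s(k−2)·s(k−1): e.g. O·44 = O44.
The next term joins 44O44O4444O44 and O4444O4444O44O4444O44.

44O44O4444O44O4444O4444O44O4444O44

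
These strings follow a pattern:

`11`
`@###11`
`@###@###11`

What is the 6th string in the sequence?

Every step adds @### at the front: s(k+1) = @###·s(k).
From @###@###11, 3 further steps: @###@###11 → @###@###@###11 → @###@###@###@###11 → (answer).

@###@###@###@###@###11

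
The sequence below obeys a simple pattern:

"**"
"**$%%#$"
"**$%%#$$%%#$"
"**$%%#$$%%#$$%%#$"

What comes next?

**$%%#$$%%#$$%%#$$%%#$

The strings grow by a fixed suffix $%%#$ each time.
One more step from **$%%#$$%%#$$%%#$ gives the answer.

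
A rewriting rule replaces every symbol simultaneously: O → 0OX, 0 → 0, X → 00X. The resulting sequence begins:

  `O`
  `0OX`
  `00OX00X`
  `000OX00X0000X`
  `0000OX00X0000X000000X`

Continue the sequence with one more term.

Rewriting the 21 symbols of 0000OX00X0000X000000X one by one yields 0 0 0 0 0OX 00X 0 0 00X 0 0 0 0 00X 0 0 0 0 0 0 00X; concatenated:

00000OX00X0000X000000X00000000X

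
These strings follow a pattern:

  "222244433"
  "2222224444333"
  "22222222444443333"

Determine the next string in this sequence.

Each string has the form 2^{2n} 4^{n+1} 3^{n}, where the shown terms are n = 2, 3, 4.
For the next term, n = 5, so the run lengths are 10, 6, 5.

222222222244444433333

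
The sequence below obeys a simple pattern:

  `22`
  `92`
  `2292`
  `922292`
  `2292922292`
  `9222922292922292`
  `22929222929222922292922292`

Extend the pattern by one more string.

922292229292229222929222929222922292922292

This is a Fibonacci-style word recurrence s(k) = s(k−2)·s(k−1): e.g. 22·92 = 2292.
The next term joins 9222922292922292 and 22929222929222922292922292.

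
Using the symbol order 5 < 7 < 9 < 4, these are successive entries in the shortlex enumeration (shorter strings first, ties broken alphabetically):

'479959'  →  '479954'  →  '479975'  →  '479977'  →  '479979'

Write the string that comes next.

Find the rightmost character of 479979 below 4, bump it to the next letter, and reset everything to its right to 5.

479974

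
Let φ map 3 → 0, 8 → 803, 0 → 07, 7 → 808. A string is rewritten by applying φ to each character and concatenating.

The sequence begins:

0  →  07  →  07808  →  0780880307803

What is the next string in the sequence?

Rewriting the 13 symbols of 0780880307803 one by one yields 07 808 803 07 803 803 07 0 07 808 803 07 0; concatenated:

078088030780380307007808803070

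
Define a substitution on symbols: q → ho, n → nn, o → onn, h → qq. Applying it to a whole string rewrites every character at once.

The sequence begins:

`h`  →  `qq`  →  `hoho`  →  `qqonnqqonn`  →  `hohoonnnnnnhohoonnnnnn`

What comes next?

qqonnqqonnonnnnnnnnnnnnnnqqonnqqonnonnnnnnnnnnnnnn

Applying the rule to each of the 22 symbols of hohoonnnnnnhohoonnnnnn gives the pieces qq onn qq onn onn nn nn nn nn nn nn qq onn qq onn onn nn nn nn nn nn nn, which concatenate to the answer.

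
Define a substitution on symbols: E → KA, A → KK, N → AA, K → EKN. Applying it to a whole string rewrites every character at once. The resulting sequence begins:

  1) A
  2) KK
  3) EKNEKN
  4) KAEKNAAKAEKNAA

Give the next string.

Rewriting the 14 symbols of KAEKNAAKAEKNAA one by one yields EKN KK KA EKN AA KK KK EKN KK KA EKN AA KK KK; concatenated:

EKNKKKAEKNAAKKKKEKNKKKAEKNAAKKKK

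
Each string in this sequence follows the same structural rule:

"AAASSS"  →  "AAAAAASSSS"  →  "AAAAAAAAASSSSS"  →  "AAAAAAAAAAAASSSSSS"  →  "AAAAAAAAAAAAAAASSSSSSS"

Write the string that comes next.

AAAAAAAAAAAAAAAAAASSSSSSSS

Each string has the form A^{3n} S^{n+2} (n = 1, 2, …).
For the next term, n = 6, so the run lengths are 18, 8.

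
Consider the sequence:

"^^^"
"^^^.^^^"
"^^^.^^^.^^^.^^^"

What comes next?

^^^.^^^.^^^.^^^.^^^.^^^.^^^.^^^

Every step duplicates the string with '.' between the halves.
One more doubling of ^^^.^^^.^^^.^^^ gives the answer.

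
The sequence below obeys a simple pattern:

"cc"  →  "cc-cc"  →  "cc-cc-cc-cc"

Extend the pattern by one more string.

Each string is two copies of the previous one joined by '-'.
One more doubling of cc-cc-cc-cc gives the answer.

cc-cc-cc-cc-cc-cc-cc-cc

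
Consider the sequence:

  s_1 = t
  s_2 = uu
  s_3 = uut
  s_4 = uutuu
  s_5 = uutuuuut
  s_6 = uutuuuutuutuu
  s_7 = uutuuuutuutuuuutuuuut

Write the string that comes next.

uutuuuutuutuuuutuuuutuutuuuutuutuu

Each term (from the third on) is the previous term followed by the one before it: term 3 = uu·t = uut.
Continuing: uutuuuutuutuuuutuuuut · uutuuuutuutuu gives term 8.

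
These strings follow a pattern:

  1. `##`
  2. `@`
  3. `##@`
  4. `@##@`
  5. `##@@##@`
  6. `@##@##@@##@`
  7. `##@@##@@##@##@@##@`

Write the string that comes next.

@##@##@@##@##@@##@@##@##@@##@

Each term (from the third on) is the two preceding terms concatenated in order: term 3 = ##·@ = ##@.
So term 8 is @##@##@@##@·##@@##@@##@##@@##@.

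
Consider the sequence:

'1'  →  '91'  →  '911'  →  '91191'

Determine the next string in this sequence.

From term 3 onward, concatenate the last term with the second-to-last: 91·1 = 911, 911·91 = 91191, …
Continuing: 91191 · 911 gives term 5.

91191911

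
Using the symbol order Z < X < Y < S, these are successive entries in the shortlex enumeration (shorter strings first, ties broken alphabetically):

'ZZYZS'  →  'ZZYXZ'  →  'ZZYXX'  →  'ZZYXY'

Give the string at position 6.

ZZYYZ

Advancing 2 positions from ZZYXY through ZZYXY → ZZYXS reaches term 6.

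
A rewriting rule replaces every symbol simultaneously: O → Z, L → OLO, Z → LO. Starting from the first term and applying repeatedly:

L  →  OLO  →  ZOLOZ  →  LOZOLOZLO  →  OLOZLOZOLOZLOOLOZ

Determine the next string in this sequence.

Replace each of the 17 characters of OLOZLOZOLOZLOOLOZ in place — Z OLO Z LO OLO Z LO Z OLO Z LO OLO Z Z OLO Z LO — and concatenate.

ZOLOZLOOLOZLOZOLOZLOOLOZZOLOZLO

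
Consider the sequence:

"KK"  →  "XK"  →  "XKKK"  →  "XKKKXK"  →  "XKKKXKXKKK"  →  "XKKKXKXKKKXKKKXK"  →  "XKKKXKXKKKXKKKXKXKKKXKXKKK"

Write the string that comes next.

This is a Fibonacci-style word recurrence s(k) = s(k−1)·s(k−2): e.g. XK·KK = XKKK.
The next term joins XKKKXKXKKKXKKKXKXKKKXKXKKK and XKKKXKXKKKXKKKXK.

XKKKXKXKKKXKKKXKXKKKXKXKKKXKKKXKXKKKXKKKXK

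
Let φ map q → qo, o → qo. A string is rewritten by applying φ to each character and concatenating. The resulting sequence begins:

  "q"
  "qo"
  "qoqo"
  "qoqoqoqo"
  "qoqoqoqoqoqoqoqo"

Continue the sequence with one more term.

Applying the rule to each of the 16 symbols of qoqoqoqoqoqoqoqo gives the pieces qo qo qo qo qo qo qo qo qo qo qo qo qo qo qo qo, which concatenate to the answer.

qoqoqoqoqoqoqoqoqoqoqoqoqoqoqoqo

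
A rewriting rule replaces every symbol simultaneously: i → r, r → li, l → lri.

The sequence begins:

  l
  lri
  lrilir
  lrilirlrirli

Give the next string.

lrilirlrirlilrilirlilrir

Apply φ to lrilirlrirli symbol by symbol: l→lri, r→li, i→r, l→lri, i→r, r→li, l→lri, r→li, i→r, r→li, l→lri, i→r; joined: lri li r lri r li lri li r li lri r.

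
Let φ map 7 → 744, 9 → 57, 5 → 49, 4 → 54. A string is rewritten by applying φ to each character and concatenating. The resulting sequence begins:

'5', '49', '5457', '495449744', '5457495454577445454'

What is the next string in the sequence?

φ(5457495454577445454) expands symbol-by-symbol to 49 54 49 744 54 57 49 54 49 54 49 744 744 54 54 49 54 49 54; joining the 19 pieces gives the next term.

49544974454574954495449744744545449544954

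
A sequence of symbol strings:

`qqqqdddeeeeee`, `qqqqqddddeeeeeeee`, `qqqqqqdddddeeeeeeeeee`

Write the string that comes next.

qqqqqqqddddddeeeeeeeeeeee

The n-th term is n+1 q's then n d's then 2n e's, where the shown terms are n = 3, 4, 5.
Setting n = 6 gives 7, 6, 12 characters in each block.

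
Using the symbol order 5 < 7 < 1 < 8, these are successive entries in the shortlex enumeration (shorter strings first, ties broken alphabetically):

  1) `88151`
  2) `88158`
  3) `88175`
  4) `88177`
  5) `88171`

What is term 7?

88115

Continuing the enumeration 2 steps past 88171: 88171 → 88178 → (answer).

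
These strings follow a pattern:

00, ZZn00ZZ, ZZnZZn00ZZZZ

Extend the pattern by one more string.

ZZnZZnZZn00ZZZZZZ

Each term wraps the previous one in ZZn on the left and ZZ on the right.
One more step from ZZnZZn00ZZZZ gives the answer.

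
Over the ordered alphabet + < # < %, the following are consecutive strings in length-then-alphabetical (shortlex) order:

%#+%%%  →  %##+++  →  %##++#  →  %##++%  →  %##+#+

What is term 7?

%##+#%

Stepping forward 2 times from %##+#+: %##+#+ → %##+##, then the target.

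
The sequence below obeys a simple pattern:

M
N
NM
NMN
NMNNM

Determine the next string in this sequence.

NMNNMNMN

From term 3 onward, concatenate the last term with the second-to-last: N·M = NM, NM·N = NMN, …
Continuing: NMNNM · NMN gives term 6.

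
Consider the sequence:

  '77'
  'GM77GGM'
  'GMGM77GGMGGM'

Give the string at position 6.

GMGMGMGMGM77GGMGGMGGMGGMGGM

s(k+1) = GM·s(k)·GGM, so each term gains GM as a prefix and GGM as a suffix.
From GMGM77GGMGGM, 3 further steps: GMGM77GGMGGM → GMGMGM77GGMGGMGGM → GMGMGMGM77GGMGGMGGMGGM → (answer).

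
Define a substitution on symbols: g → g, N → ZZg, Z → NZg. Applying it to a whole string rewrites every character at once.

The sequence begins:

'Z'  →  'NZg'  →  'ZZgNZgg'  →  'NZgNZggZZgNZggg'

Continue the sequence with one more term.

ZZgNZggZZgNZgggNZgNZggZZgNZgggg

Replace each of the 15 characters of NZgNZggZZgNZggg in place — ZZg NZg g ZZg NZg g g NZg NZg g ZZg NZg g g g — and concatenate.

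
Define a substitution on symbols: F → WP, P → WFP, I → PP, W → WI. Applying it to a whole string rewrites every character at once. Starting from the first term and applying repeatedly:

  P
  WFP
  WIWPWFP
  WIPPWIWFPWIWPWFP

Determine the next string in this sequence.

Rewriting the 16 symbols of WIPPWIWFPWIWPWFP one by one yields WI PP WFP WFP WI PP WI WP WFP WI PP WI WFP WI WP WFP; concatenated:

WIPPWFPWFPWIPPWIWPWFPWIPPWIWFPWIWPWFP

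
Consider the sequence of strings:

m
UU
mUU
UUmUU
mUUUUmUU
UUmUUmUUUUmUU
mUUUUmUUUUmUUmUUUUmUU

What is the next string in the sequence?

From term 3 onward, concatenate the second-to-last term with the last: m·UU = mUU, UU·mUU = UUmUU, …
Continuing: UUmUUmUUUUmUU · mUUUUmUUUUmUUmUUUUmUU gives term 8.

UUmUUmUUUUmUUmUUUUmUUUUmUUmUUUUmUU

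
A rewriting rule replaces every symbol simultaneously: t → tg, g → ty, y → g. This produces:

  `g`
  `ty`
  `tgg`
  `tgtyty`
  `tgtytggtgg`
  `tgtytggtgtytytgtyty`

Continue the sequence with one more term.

Applying the rule to each of the 19 symbols of tgtytggtgtytytgtyty gives the pieces tg ty tg g tg ty ty tg ty tg g tg g tg ty tg g tg g, which concatenate to the answer.

tgtytggtgtytytgtytggtggtgtytggtgg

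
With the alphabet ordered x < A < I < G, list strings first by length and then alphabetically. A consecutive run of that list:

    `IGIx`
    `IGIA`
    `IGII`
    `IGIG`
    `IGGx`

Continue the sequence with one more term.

Treat IGGx as a base-4 numeral over the given alphabet and add one, carrying through any trailing G's.

IGGA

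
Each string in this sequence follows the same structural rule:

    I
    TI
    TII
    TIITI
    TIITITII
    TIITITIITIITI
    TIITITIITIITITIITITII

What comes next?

TIITITIITIITITIITITIITIITITIITIITI

This is a Fibonacci-style word recurrence s(k) = s(k−1)·s(k−2): e.g. TI·I = TII.
The next term joins TIITITIITIITITIITITII and TIITITIITIITI.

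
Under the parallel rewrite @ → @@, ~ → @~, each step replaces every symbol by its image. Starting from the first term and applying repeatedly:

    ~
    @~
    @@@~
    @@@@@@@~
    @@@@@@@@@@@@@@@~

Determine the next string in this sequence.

Rewriting the 16 symbols of @@@@@@@@@@@@@@@~ one by one yields @@ @@ @@ @@ @@ @@ @@ @@ @@ @@ @@ @@ @@ @@ @@ @~; concatenated:

@@@@@@@@@@@@@@@@@@@@@@@@@@@@@@@~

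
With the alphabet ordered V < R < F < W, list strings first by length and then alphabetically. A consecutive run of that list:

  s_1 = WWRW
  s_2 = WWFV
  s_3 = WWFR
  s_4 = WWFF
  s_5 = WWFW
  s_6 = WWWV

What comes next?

WWWR

Treat WWWV as a base-4 numeral over the given alphabet and add one, carrying through any trailing W's.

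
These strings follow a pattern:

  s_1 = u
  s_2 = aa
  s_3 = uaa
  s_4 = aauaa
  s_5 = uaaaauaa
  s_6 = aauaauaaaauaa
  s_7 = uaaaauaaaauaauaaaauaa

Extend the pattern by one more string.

aauaauaaaauaauaaaauaaaauaauaaaauaa

This is a Fibonacci-style word recurrence s(k) = s(k−2)·s(k−1): e.g. u·aa = uaa.
So term 8 is aauaauaaaauaa·uaaaauaaaauaauaaaauaa.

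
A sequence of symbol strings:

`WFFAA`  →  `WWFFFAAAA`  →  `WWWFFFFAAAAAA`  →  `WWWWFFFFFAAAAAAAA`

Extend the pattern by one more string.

WWWWWFFFFFFAAAAAAAAAA

Reading off run lengths: W runs 1, 2, 3, 4; F runs 2, 3, 4, 5; A runs 2, 4, 6, 8 — each is linear in n (n = 1, 2, …).
At n = 5 the blocks have lengths 5, 6, 10.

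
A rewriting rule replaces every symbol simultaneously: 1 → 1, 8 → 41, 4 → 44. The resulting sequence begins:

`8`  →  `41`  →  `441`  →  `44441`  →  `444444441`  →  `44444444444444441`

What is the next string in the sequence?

Rewriting the 17 symbols of 44444444444444441 one by one yields 44 44 44 44 44 44 44 44 44 44 44 44 44 44 44 44 1; concatenated:

444444444444444444444444444444441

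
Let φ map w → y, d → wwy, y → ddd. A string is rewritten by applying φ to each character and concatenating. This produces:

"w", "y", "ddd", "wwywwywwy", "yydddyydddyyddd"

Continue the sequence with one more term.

Rewriting the 15 symbols of yydddyydddyyddd one by one yields ddd ddd wwy wwy wwy ddd ddd wwy wwy wwy ddd ddd wwy wwy wwy; concatenated:

ddddddwwywwywwyddddddwwywwywwyddddddwwywwywwy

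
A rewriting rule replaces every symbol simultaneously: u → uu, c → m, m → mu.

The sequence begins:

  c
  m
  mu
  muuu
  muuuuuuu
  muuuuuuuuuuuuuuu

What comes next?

muuuuuuuuuuuuuuuuuuuuuuuuuuuuuuu

Applying the rule to each of the 16 symbols of muuuuuuuuuuuuuuu gives the pieces mu uu uu uu uu uu uu uu uu uu uu uu uu uu uu uu, which concatenate to the answer.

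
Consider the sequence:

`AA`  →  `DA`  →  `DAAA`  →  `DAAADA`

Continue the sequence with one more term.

This is a Fibonacci-style word recurrence s(k) = s(k−1)·s(k−2): e.g. DA·AA = DAAA.
So term 5 is DAAADA·DAAA.

DAAADADAAA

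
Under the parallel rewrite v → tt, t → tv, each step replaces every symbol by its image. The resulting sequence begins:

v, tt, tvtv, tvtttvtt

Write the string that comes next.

Expanding tvtttvtt: t→tv, v→tt, t→tv, t→tv, t→tv, v→tt, t→tv, t→tv. Concatenated: tv tt tv tv tv tt tv tv.

tvtttvtvtvtttvtv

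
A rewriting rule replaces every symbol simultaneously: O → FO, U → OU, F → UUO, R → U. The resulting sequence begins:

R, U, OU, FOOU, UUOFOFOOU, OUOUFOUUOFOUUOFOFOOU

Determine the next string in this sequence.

FOOUFOOUUUOFOOUOUFOUUOFOOUOUFOUUOFOUUOFOFOOU

Replace each of the 20 characters of OUOUFOUUOFOUUOFOFOOU in place — FO OU FO OU UUO FO OU OU FO UUO FO OU OU FO UUO FO UUO FO FO OU — and concatenate.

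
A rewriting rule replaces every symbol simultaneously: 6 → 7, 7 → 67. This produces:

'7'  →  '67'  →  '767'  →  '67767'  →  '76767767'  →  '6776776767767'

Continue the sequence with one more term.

Rewriting the 13 symbols of 6776776767767 one by one yields 7 67 67 7 67 67 7 67 7 67 67 7 67; concatenated:

767677676776776767767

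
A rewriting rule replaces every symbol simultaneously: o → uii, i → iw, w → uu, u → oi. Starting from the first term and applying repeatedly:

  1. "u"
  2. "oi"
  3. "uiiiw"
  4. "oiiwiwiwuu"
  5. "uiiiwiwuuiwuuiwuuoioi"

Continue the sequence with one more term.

oiiwiwiwuuiwuuoioiiwuuoioiiwuuoioiuiiiwuiiiw

Replace each of the 21 characters of uiiiwiwuuiwuuiwuuoioi in place — oi iw iw iw uu iw uu oi oi iw uu oi oi iw uu oi oi uii iw uii iw — and concatenate.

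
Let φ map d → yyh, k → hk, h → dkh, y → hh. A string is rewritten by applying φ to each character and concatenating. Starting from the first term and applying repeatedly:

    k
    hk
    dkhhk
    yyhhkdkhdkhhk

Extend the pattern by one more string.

Replace each of the 13 characters of yyhhkdkhdkhhk in place — hh hh dkh dkh hk yyh hk dkh yyh hk dkh dkh hk — and concatenate.

hhhhdkhdkhhkyyhhkdkhyyhhkdkhdkhhk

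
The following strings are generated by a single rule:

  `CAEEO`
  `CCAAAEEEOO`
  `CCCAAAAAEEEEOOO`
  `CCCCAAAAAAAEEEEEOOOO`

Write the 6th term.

Each string has the form C^{n} A^{2n-1} E^{n+1} O^{n} (n = 1, 2, …).
For term 6, n = 6, so the run lengths are 6, 11, 7, 6.

CCCCCCAAAAAAAAAAAEEEEEEEOOOOOO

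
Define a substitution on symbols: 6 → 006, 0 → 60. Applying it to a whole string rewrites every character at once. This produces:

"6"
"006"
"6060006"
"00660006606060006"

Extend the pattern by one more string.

60600060066060600060066000660006606060006

φ(00660006606060006) expands symbol-by-symbol to 60 60 006 006 60 60 60 006 006 60 006 60 006 60 60 60 006; joining the 17 pieces gives the next term.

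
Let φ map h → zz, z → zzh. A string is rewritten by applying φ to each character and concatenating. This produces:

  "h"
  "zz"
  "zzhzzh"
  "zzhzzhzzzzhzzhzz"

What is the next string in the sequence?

zzhzzhzzzzhzzhzzzzhzzhzzhzzhzzzzhzzhzzzzhzzh

Applying the rule to each of the 16 symbols of zzhzzhzzzzhzzhzz gives the pieces zzh zzh zz zzh zzh zz zzh zzh zzh zzh zz zzh zzh zz zzh zzh, which concatenate to the answer.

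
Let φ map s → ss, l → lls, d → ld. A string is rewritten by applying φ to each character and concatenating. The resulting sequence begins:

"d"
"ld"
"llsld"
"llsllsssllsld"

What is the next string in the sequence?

Applying the rule to each of the 13 symbols of llsllsssllsld gives the pieces lls lls ss lls lls ss ss ss lls lls ss lls ld, which concatenate to the answer.

llsllsssllsllsssssssllsllsssllsld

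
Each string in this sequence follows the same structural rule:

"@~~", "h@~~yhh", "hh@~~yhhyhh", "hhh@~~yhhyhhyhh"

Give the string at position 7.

Each term wraps the previous one in h on the left and yhh on the right.
From hhh@~~yhhyhhyhh, 3 further steps: hhh@~~yhhyhhyhh → hhhh@~~yhhyhhyhhyhh → hhhhh@~~yhhyhhyhhyhhyhh → (answer).

hhhhhh@~~yhhyhhyhhyhhyhhyhh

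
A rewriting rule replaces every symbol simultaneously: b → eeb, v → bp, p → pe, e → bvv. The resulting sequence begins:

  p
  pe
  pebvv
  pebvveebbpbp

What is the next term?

Expanding pebvveebbpbp: p→pe, e→bvv, b→eeb, v→bp, v→bp, e→bvv, e→bvv, b→eeb, b→eeb, p→pe, b→eeb, p→pe. Concatenated: pe bvv eeb bp bp bvv bvv eeb eeb pe eeb pe.

pebvveebbpbpbvvbvveebeebpeeebpe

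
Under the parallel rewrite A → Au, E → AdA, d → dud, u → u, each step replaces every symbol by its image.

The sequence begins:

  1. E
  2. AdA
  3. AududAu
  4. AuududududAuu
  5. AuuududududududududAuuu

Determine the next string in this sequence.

AuuuududududududududududududududududAuuuu

Replace each of the 23 characters of AuuududududududududAuuu in place — Au u u u dud u dud u dud u dud u dud u dud u dud u dud Au u u u — and concatenate.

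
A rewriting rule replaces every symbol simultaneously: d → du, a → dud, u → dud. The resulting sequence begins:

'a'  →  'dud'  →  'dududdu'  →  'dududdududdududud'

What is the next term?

φ(dududdududdududud) expands symbol-by-symbol to du dud du dud du du dud du dud du du dud du dud du dud du; joining the 17 pieces gives the next term.

dududdududdudududdududdudududdududdududdu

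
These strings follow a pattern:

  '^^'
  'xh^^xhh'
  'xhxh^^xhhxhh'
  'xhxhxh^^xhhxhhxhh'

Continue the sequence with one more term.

Every step adds xh to the front and xhh to the end of the previous string.
One more step from xhxhxh^^xhhxhhxhh gives the answer.

xhxhxhxh^^xhhxhhxhhxhh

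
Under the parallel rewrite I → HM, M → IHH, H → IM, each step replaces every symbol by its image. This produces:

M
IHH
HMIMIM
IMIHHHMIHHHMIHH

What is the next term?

HMIHHHMIMIMIMIHHHMIMIMIMIHHHMIMIM

Replace each of the 15 characters of IMIHHHMIHHHMIHH in place — HM IHH HM IM IM IM IHH HM IM IM IM IHH HM IM IM — and concatenate.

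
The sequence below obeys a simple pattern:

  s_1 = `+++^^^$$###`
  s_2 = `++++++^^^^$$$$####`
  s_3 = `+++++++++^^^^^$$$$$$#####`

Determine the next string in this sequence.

++++++++++++^^^^^^$$$$$$$$######

Term n consists of 3n +'s, followed by n+2 ^'s, followed by 2n $'s, followed by n+2 #'s (n = 1, 2, …).
Setting n = 4 gives 12, 6, 8, 6 characters in each block.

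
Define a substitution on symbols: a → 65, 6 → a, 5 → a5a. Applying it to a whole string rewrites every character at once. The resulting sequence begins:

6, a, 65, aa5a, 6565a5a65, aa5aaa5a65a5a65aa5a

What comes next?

φ(aa5aaa5a65a5a65aa5a) expands symbol-by-symbol to 65 65 a5a 65 65 65 a5a 65 a a5a 65 a5a 65 a a5a 65 65 a5a 65; joining the 19 pieces gives the next term.

6565a5a656565a5a65aa5a65a5a65aa5a6565a5a65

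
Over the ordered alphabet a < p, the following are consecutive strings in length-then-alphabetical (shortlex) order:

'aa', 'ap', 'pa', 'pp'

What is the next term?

aaa

After pp the length-2 strings are exhausted; the first length-3 string is 3 copies of a.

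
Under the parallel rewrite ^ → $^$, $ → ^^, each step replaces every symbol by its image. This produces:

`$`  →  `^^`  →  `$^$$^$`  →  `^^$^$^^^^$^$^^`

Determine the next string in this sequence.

$^$$^$^^$^$^^$^$$^$$^$$^$^^$^$^^$^$$^$

Replace each of the 14 characters of ^^$^$^^^^$^$^^ in place — $^$ $^$ ^^ $^$ ^^ $^$ $^$ $^$ $^$ ^^ $^$ ^^ $^$ $^$ — and concatenate.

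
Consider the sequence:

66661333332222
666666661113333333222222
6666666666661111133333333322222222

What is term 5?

666666666666666666661111111113333333333333222222222222

Term n consists of 4n 6's, followed by 2n-1 1's, followed by 2n+3 3's, followed by 2n+2 2's (n = 1, 2, …).
For term 5, n = 5, so the run lengths are 20, 9, 13, 12.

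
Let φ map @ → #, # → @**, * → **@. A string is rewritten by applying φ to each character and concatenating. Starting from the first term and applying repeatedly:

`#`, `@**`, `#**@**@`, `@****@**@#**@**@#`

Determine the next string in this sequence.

#**@**@**@**@#**@**@#@****@**@#**@**@#@**

φ(@****@**@#**@**@#) expands symbol-by-symbol to # **@ **@ **@ **@ # **@ **@ # @** **@ **@ # **@ **@ # @**; joining the 17 pieces gives the next term.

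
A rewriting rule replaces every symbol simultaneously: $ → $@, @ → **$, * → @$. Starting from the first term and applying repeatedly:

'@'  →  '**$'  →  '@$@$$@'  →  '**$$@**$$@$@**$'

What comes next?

Rewriting the 15 symbols of **$$@**$$@$@**$ one by one yields @$ @$ $@ $@ **$ @$ @$ $@ $@ **$ $@ **$ @$ @$ $@; concatenated:

@$@$$@$@**$@$@$$@$@**$$@**$@$@$$@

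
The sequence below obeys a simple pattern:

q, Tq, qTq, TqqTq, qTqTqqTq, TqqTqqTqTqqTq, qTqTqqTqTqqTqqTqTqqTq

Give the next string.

TqqTqqTqTqqTqqTqTqqTqTqqTqqTqTqqTq

This is a Fibonacci-style word recurrence s(k) = s(k−2)·s(k−1): e.g. q·Tq = qTq.
Continuing: TqqTqqTqTqqTq · qTqTqqTqTqqTqqTqTqqTq gives term 8.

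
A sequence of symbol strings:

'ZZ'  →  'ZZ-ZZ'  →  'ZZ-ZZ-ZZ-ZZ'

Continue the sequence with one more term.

Every step duplicates the string with '-' between the halves.
Doubling ZZ-ZZ-ZZ-ZZ with '-' between the halves:

ZZ-ZZ-ZZ-ZZ-ZZ-ZZ-ZZ-ZZ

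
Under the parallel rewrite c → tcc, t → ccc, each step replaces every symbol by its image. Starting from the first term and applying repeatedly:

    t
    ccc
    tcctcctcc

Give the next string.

ccctcctccccctcctccccctcctcc

Apply φ to tcctcctcc symbol by symbol: t→ccc, c→tcc, c→tcc, t→ccc, c→tcc, c→tcc, t→ccc, c→tcc, c→tcc; joined: ccc tcc tcc ccc tcc tcc ccc tcc tcc.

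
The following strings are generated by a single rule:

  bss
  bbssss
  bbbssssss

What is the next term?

Reading off run lengths: b runs 1, 2, 3; s runs 2, 4, 6 — each is linear in n (n = 1, 2, …).
At n = 4 the blocks have lengths 4, 8.

bbbbssssssss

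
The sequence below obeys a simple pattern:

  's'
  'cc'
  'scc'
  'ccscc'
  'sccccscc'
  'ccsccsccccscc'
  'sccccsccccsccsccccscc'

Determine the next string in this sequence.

Each term (from the third on) is the two preceding terms concatenated in order: term 3 = s·cc = scc.
So term 8 is ccsccsccccscc·sccccsccccsccsccccscc.

ccsccsccccsccsccccsccccsccsccccscc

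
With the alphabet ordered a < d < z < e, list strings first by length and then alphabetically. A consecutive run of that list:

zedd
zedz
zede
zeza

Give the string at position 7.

Advancing 3 positions from zeza through zeza → zezd → zezz reaches term 7.

zeze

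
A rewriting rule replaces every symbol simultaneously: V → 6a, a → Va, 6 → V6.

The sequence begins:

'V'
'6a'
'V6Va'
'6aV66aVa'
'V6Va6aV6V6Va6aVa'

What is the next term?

6aV66aVaV6Va6aV66aV66aVaV6Va6aVa

Replace each of the 16 characters of V6Va6aV6V6Va6aVa in place — 6a V6 6a Va V6 Va 6a V6 6a V6 6a Va V6 Va 6a Va — and concatenate.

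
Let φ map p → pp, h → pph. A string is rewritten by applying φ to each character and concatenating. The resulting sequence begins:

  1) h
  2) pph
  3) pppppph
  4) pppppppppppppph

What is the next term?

pppppppppppppppppppppppppppppph

Applying the rule to each of the 15 symbols of pppppppppppppph gives the pieces pp pp pp pp pp pp pp pp pp pp pp pp pp pp pph, which concatenate to the answer.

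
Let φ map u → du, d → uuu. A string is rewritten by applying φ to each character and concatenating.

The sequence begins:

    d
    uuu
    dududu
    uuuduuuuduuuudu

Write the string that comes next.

dududuuuududududuuuududududuuuudu

Applying the rule to each of the 15 symbols of uuuduuuuduuuudu gives the pieces du du du uuu du du du du uuu du du du du uuu du, which concatenate to the answer.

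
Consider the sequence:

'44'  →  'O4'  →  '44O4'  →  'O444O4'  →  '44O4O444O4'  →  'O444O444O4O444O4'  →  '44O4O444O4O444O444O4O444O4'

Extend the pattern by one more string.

O444O444O4O444O444O4O444O4O444O444O4O444O4

This is a Fibonacci-style word recurrence s(k) = s(k−2)·s(k−1): e.g. 44·O4 = 44O4.
Continuing: O444O444O4O444O4 · 44O4O444O4O444O444O4O444O4 gives term 8.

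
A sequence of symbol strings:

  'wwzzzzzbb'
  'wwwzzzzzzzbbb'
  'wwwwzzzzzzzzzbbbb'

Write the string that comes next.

Term n consists of n w's, followed by 2n+1 z's, followed by n b's, where the shown terms are n = 2, 3, 4.
At n = 5 the blocks have lengths 5, 11, 5.

wwwwwzzzzzzzzzzzbbbbb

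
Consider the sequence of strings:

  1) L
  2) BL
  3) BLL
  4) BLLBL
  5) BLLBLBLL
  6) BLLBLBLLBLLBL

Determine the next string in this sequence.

BLLBLBLLBLLBLBLLBLBLL

Each term (from the third on) is the previous term followed by the one before it: term 3 = BL·L = BLL.
So term 7 is BLLBLBLLBLLBL·BLLBLBLL.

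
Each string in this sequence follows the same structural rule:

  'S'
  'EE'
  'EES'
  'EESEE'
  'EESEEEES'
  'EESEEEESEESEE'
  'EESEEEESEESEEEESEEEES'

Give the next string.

From term 3 onward, concatenate the last term with the second-to-last: EE·S = EES, EES·EE = EESEE, …
The next term joins EESEEEESEESEEEESEEEES and EESEEEESEESEE.

EESEEEESEESEEEESEEEESEESEEEESEESEE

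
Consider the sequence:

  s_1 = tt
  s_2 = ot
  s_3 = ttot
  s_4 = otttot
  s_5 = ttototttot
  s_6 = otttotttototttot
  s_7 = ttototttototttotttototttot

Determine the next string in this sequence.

otttotttototttotttototttototttotttototttot

This is a Fibonacci-style word recurrence s(k) = s(k−2)·s(k−1): e.g. tt·ot = ttot.
So term 8 is otttotttototttot·ttototttototttotttototttot.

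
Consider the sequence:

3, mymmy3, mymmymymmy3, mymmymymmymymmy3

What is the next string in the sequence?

Every step adds mymmy at the front: s(k+1) = mymmy·s(k).
Applying this once more to mymmymymmymymmy3:

mymmymymmymymmymymmy3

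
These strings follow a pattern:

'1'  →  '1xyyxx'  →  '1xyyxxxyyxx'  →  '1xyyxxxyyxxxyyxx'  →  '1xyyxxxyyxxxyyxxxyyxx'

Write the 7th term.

1xyyxxxyyxxxyyxxxyyxxxyyxxxyyxx

Each term is the previous one with xyyxx appended.
From 1xyyxxxyyxxxyyxxxyyxx, 2 further steps: 1xyyxxxyyxxxyyxxxyyxx → 1xyyxxxyyxxxyyxxxyyxxxyyxx → (answer).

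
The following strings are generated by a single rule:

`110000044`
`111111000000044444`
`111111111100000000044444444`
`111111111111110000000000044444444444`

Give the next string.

111111111111111111000000000000044444444444444

Reading off run lengths: 1 runs 2, 6, 10, 14; 0 runs 5, 7, 9, 11; 4 runs 2, 5, 8, 11 — each is linear in n (n = 1, 2, …).
At n = 5 the blocks have lengths 18, 13, 14.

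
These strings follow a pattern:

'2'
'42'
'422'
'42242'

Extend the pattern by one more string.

42242422

Each term (from the third on) is the previous term followed by the one before it: term 3 = 42·2 = 422.
So term 5 is 42242·422.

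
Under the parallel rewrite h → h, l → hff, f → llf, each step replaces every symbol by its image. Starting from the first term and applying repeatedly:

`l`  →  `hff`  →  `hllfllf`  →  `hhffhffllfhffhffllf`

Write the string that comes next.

hhllfllfhllfllfhffhffllfhllfllfhllfllfhffhffllf

Replace each of the 19 characters of hhffhffllfhffhffllf in place — h h llf llf h llf llf hff hff llf h llf llf h llf llf hff hff llf — and concatenate.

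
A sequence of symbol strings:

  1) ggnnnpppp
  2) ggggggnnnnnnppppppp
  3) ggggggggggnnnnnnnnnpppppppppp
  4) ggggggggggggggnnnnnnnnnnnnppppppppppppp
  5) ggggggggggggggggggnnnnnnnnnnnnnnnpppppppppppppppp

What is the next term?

ggggggggggggggggggggggnnnnnnnnnnnnnnnnnnppppppppppppppppppp

Term n consists of 4n-2 g's, followed by 3n n's, followed by 3n+1 p's (n = 1, 2, …).
For the next term, n = 6, so the run lengths are 22, 18, 19.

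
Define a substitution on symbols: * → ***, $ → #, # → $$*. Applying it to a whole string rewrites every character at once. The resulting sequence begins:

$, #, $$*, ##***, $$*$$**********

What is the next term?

##***##******************************

φ($$*$$**********) expands symbol-by-symbol to # # *** # # *** *** *** *** *** *** *** *** *** ***; joining the 15 pieces gives the next term.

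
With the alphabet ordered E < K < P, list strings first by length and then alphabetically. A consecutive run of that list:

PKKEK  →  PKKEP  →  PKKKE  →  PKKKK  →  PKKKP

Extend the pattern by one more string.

PKKPE

Treat PKKKP as a base-3 numeral over the given alphabet and add one, carrying through any trailing P's.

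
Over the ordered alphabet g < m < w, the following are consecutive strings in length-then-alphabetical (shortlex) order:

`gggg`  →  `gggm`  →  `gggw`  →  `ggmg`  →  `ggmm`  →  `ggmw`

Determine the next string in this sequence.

ggwg

Find the rightmost character of ggmw below w, bump it to the next letter, and reset everything to its right to g.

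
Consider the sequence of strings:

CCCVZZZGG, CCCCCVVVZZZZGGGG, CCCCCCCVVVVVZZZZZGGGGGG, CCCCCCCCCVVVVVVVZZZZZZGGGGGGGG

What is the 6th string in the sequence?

CCCCCCCCCCCCCVVVVVVVVVVVZZZZZZZZGGGGGGGGGGGG

Each string has the form C^{2n+1} V^{2n-1} Z^{n+2} G^{2n} (n = 1, 2, …).
Setting n = 6 gives 13, 11, 8, 12 characters in each block.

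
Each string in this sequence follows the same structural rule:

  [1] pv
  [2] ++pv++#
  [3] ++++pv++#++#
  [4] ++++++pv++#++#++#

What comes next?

Every step adds ++ to the front and ++# to the end of the previous string.
Applying this once more to ++++++pv++#++#++#:

++++++++pv++#++#++#++#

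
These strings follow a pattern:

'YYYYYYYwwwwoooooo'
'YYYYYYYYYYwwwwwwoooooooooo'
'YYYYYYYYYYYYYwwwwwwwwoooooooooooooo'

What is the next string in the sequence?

YYYYYYYYYYYYYYYYwwwwwwwwwwoooooooooooooooooo

Term n consists of 3n+1 Y's, followed by 2n w's, followed by 4n-2 o's, where the shown terms are n = 2, 3, 4.
At n = 5 the blocks have lengths 16, 10, 18.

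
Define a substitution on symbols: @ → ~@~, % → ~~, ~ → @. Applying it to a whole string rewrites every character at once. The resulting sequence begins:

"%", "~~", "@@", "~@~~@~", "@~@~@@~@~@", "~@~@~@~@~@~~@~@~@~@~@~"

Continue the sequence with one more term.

Applying the rule to each of the 22 symbols of ~@~@~@~@~@~~@~@~@~@~@~ gives the pieces @ ~@~ @ ~@~ @ ~@~ @ ~@~ @ ~@~ @ @ ~@~ @ ~@~ @ ~@~ @ ~@~ @ ~@~ @, which concatenate to the answer.

@~@~@~@~@~@~@~@~@~@~@@~@~@~@~@~@~@~@~@~@~@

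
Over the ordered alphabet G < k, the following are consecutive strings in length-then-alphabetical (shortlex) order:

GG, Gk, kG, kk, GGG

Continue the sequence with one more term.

GGk

The successor of GGG increments the rightmost position that isn't already k and resets every position after it to G.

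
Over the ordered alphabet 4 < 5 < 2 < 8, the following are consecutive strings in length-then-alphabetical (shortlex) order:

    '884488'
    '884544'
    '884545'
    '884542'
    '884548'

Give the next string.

884554

The successor of 884548 increments the rightmost position that isn't already 8 and resets every position after it to 4.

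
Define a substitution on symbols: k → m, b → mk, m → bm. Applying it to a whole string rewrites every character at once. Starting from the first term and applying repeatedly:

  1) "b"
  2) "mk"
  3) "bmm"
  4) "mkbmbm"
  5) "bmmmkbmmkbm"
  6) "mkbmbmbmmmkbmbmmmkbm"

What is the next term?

Applying the rule to each of the 20 symbols of mkbmbmbmmmkbmbmmmkbm gives the pieces bm m mk bm mk bm mk bm bm bm m mk bm mk bm bm bm m mk bm, which concatenate to the answer.

bmmmkbmmkbmmkbmbmbmmmkbmmkbmbmbmmmkbm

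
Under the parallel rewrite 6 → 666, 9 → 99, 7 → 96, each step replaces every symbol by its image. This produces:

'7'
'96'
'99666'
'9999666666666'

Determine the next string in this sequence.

Applying the rule to each of the 13 symbols of 9999666666666 gives the pieces 99 99 99 99 666 666 666 666 666 666 666 666 666, which concatenate to the answer.

99999999666666666666666666666666666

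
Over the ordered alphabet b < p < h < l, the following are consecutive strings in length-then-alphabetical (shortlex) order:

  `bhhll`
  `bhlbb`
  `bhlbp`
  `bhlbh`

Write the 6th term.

bhlpb

Continuing the enumeration 2 steps past bhlbh: bhlbh → bhlbl → (answer).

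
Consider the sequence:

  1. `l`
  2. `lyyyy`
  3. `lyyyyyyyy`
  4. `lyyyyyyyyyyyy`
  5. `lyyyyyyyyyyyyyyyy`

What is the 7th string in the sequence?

Every step adds yyyy to the end: s(k+1) = s(k)·yyyy.
From lyyyyyyyyyyyyyyyy, 2 further steps: lyyyyyyyyyyyyyyyy → lyyyyyyyyyyyyyyyyyyyy → (answer).

lyyyyyyyyyyyyyyyyyyyyyyyy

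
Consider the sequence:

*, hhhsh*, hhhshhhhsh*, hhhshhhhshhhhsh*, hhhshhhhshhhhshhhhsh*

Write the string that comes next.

The strings grow by a fixed prefix hhhsh each time.
Applying this once more to hhhshhhhshhhhshhhhsh*:

hhhshhhhshhhhshhhhshhhhsh*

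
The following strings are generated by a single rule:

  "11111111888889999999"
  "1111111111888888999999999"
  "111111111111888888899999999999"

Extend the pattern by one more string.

11111111111111888888889999999999999

Reading off run lengths: 1 runs 8, 10, 12; 8 runs 5, 6, 7; 9 runs 7, 9, 11 — each is linear in n, where the shown terms are n = 3, 4, 5.
At n = 6 the blocks have lengths 14, 8, 13.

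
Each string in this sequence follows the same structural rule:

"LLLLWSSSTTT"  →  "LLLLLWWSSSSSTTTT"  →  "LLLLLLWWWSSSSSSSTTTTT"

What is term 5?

LLLLLLLLWWWWWSSSSSSSSSSSTTTTTTT

Term n consists of n+2 L's, followed by n-1 W's, followed by 2n-1 S's, followed by n+1 T's, where the shown terms are n = 2, 3, 4.
For term 5, n = 6, so the run lengths are 8, 5, 11, 7.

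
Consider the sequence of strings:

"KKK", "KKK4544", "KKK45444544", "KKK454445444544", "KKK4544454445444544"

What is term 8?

Each term is the previous one with 4544 appended.
From KKK4544454445444544, 3 further steps: KKK4544454445444544 → KKK45444544454445444544 → KKK454445444544454445444544 → (answer).

KKK4544454445444544454445444544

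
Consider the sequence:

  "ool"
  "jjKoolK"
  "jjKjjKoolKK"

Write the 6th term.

jjKjjKjjKjjKjjKoolKKKKK

Every step adds jjK to the front and K to the end of the previous string.
From jjKjjKoolKK, 3 further steps: jjKjjKoolKK → jjKjjKjjKoolKKK → jjKjjKjjKjjKoolKKKK → (answer).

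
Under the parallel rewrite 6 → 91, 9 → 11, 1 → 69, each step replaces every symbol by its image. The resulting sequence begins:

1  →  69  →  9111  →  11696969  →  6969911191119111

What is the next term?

Applying the rule to each of the 16 symbols of 6969911191119111 gives the pieces 91 11 91 11 11 69 69 69 11 69 69 69 11 69 69 69, which concatenate to the answer.

91119111116969691169696911696969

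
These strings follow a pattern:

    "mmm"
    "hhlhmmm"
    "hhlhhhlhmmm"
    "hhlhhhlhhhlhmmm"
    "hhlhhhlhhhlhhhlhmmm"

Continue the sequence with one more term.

Every step adds hhlh at the front: s(k+1) = hhlh·s(k).
One more step from hhlhhhlhhhlhhhlhmmm gives the answer.

hhlhhhlhhhlhhhlhhhlhmmm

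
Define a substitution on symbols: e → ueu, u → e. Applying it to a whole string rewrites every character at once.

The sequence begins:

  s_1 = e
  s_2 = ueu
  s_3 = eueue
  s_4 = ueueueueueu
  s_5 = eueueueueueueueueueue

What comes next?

ueueueueueueueueueueueueueueueueueueueueueu

Applying the rule to each of the 21 symbols of eueueueueueueueueueue gives the pieces ueu e ueu e ueu e ueu e ueu e ueu e ueu e ueu e ueu e ueu e ueu, which concatenate to the answer.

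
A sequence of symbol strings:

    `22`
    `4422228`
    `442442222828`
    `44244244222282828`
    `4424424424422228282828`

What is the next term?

442442442442442222828282828

Every step adds 442 to the front and 28 to the end of the previous string.
So the next term is 442·4424424424422228282828·28.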